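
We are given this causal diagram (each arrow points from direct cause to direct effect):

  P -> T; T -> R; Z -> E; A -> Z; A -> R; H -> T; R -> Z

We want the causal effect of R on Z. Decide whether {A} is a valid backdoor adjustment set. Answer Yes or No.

Yes

Backdoor paths from R to Z (paths whose first edge points into R):
  P1: R <- A -> Z
Condition 1 (no descendant of R in the set): holds — descendants of R are {E, Z}; none are in {A}.
Condition 2 (every backdoor path blocked by {A}):
  P1: blocked at fork node A ∈ conditioning set.
{A} satisfies the backdoor criterion.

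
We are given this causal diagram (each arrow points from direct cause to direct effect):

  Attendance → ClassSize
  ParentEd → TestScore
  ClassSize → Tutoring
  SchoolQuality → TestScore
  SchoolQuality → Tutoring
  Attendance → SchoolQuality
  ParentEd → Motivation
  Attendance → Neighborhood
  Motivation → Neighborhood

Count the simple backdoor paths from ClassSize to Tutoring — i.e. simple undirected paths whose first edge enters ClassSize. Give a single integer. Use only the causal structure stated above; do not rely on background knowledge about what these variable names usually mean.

2

A backdoor path from ClassSize to Tutoring is any simple undirected path whose first edge points into ClassSize (i.e. leaves ClassSize via a parent).
Parents of ClassSize: {Attendance}.
Enumerating:
  P1: ClassSize <- Attendance -> SchoolQuality -> Tutoring
  P2: ClassSize <- Attendance -> Neighborhood <- Motivation <- ParentEd -> TestScore <- SchoolQuality -> Tutoring
That exhausts the simple backdoor paths. Count: 2.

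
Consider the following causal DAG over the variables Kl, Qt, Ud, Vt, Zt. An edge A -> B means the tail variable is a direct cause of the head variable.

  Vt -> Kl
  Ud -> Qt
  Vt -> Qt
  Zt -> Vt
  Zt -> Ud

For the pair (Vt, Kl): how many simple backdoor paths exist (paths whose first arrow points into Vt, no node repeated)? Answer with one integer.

A backdoor path from Vt to Kl is any simple undirected path whose first edge points into Vt (i.e. leaves Vt via a parent).
Parents of Vt: {Zt}.
No simple path from any parent of Vt reaches Kl without revisiting Vt, so there are no backdoor paths.

0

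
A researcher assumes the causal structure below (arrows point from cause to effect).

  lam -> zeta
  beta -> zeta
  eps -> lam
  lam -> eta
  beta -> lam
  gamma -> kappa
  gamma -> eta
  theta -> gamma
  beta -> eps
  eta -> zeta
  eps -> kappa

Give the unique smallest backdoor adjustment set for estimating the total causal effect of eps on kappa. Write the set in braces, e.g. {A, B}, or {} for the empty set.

{}

Variables eligible for adjustment (non-descendants of eps, excluding eps and kappa): {beta, gamma, theta}.
Backdoor paths from eps to kappa:
  P1: eps <- beta -> lam -> eta <- gamma -> kappa
  P2: eps <- beta -> lam -> zeta <- eta <- gamma -> kappa
  P3: eps <- beta -> zeta <- lam -> eta <- gamma -> kappa
  P4: eps <- beta -> zeta <- eta <- gamma -> kappa
Each backdoor path contains an unconditioned collider, so every path is already blocked with the empty conditioning set:
  P1: blocked at collider eta (neither it nor any descendant is in the conditioning set).
  P2: blocked at collider zeta (neither it nor any descendant is in the conditioning set).
  P3: blocked at collider zeta (neither it nor any descendant is in the conditioning set).
  P4: blocked at collider zeta (neither it nor any descendant is in the conditioning set).
The empty set is therefore the unique smallest valid set.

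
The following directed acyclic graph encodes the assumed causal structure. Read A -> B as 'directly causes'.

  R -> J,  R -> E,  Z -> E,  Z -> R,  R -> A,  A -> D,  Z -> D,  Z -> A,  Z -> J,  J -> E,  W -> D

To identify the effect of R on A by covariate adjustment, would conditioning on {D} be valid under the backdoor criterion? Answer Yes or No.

No

Backdoor paths from R to A (paths whose first edge points into R):
  P1: R <- Z -> A
  P2: R <- Z -> D <- A
Condition 1 (no descendant of R in the set): FAILS — D is a descendant of R.
Condition 2 (every backdoor path blocked by {D}):
  P1: open — no interior node is in the conditioning set.
  P2: open — collider(s) D are conditioned on (or have a conditioned descendant) and no non-collider on the path is in the set.
{D} does not satisfy the backdoor criterion.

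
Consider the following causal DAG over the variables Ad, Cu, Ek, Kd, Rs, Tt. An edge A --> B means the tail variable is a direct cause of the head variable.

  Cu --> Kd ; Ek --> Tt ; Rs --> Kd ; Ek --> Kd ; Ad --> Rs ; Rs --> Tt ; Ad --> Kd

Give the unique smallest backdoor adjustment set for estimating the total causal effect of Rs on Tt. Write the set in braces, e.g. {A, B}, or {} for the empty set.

{}

Variables eligible for adjustment (non-descendants of Rs, excluding Rs and Tt): {Ad, Cu, Ek}.
Backdoor paths from Rs to Tt:
  P1: Rs <- Ad -> Kd <- Ek -> Tt
Each backdoor path contains an unconditioned collider, so every path is already blocked with the empty conditioning set:
  P1: blocked at collider Kd (neither it nor any descendant is in the conditioning set).
The empty set is therefore the unique smallest valid set.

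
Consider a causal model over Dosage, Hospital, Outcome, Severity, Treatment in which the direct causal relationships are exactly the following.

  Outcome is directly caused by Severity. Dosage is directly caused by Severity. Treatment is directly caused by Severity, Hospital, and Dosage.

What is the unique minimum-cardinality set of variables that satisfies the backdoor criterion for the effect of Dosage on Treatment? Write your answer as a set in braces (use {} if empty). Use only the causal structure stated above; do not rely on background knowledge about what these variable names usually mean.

{Severity}

Variables eligible for adjustment (non-descendants of Dosage, excluding Dosage and Treatment): {Hospital, Outcome, Severity}.
Backdoor paths from Dosage to Treatment:
  P1: Dosage <- Severity -> Treatment
The empty set is not sufficient: P1 (Dosage <- Severity -> Treatment) has no collider blocking it and no conditioned non-collider, so it is open.
Try {Severity}:
  P1: blocked at fork node Severity ∈ conditioning set.
{Severity} contains no descendant of Dosage and blocks every backdoor path.
No other singleton works — e.g. {Hospital} leaves P1 open — so {Severity} is the unique smallest valid adjustment set.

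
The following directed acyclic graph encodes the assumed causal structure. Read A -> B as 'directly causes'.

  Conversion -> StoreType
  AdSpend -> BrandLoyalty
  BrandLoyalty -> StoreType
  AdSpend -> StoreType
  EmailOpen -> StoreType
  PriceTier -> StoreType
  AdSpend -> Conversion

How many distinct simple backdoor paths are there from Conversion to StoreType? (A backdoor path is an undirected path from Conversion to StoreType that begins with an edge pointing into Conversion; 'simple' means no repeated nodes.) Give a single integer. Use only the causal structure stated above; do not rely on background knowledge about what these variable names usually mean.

2

A backdoor path from Conversion to StoreType is any simple undirected path whose first edge points into Conversion (i.e. leaves Conversion via a parent).
Parents of Conversion: {AdSpend}.
Enumerating:
  P1: Conversion <- AdSpend -> BrandLoyalty -> StoreType
  P2: Conversion <- AdSpend -> StoreType
That exhausts the simple backdoor paths. Count: 2.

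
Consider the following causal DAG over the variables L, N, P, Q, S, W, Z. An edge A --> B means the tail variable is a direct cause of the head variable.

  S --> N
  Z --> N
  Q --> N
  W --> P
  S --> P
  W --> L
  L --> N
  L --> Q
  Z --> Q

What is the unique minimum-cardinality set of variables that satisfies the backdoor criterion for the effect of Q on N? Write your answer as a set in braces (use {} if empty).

Variables eligible for adjustment (non-descendants of Q, excluding Q and N): {L, P, S, W, Z}.
Backdoor paths from Q to N:
  P1: Q <- Z -> N
  P2: Q <- L <- W -> P <- S -> N
  P3: Q <- L -> N
The empty set is not sufficient: P1 (Q <- Z -> N) has no collider blocking it and no conditioned non-collider, so it is open.
Try {L, Z}:
  P1: blocked at fork node Z ∈ conditioning set.
  P2: blocked at chain node L ∈ conditioning set.
  P3: blocked at fork node L ∈ conditioning set.
{L, Z} contains no descendant of Q and blocks every backdoor path.
Every element of {L, Z} is needed (dropping L leaves P3 open; dropping Z leaves P1 open), so no proper subset is valid.
Among all size-2 subsets of the eligible variables, only {L, Z} blocks every backdoor path, so it is the unique smallest valid adjustment set.

{L, Z}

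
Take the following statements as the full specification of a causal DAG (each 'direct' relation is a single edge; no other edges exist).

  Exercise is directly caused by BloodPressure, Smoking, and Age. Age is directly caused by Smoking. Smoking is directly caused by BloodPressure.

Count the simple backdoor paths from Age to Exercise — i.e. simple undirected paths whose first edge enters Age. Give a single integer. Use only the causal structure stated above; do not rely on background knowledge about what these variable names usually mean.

2

A backdoor path from Age to Exercise is any simple undirected path whose first edge points into Age (i.e. leaves Age via a parent).
Parents of Age: {Smoking}.
Enumerating:
  P1: Age <- Smoking <- BloodPressure -> Exercise
  P2: Age <- Smoking -> Exercise
That exhausts the simple backdoor paths. Count: 2.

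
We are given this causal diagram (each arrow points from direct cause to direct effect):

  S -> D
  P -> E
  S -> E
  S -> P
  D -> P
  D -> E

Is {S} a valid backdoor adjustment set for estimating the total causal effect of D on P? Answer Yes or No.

Backdoor paths from D to P (paths whose first edge points into D):
  P1: D <- S -> P
  P2: D <- S -> E <- P
Condition 1 (no descendant of D in the set): holds — descendants of D are {E, P}; none are in {S}.
Condition 2 (every backdoor path blocked by {S}):
  P1: blocked at fork node S ∈ conditioning set.
  P2: blocked at fork node S ∈ conditioning set.
{S} satisfies the backdoor criterion.

Yes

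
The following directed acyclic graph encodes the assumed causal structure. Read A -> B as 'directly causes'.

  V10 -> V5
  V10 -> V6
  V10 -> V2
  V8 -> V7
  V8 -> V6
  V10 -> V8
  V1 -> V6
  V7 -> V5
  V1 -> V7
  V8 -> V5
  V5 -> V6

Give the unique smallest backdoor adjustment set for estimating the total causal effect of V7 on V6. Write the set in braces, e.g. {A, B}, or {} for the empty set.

{V1, V8}

Variables eligible for adjustment (non-descendants of V7, excluding V7 and V6): {V1, V10, V2, V8}.
Backdoor paths from V7 to V6:
  P1: V7 <- V1 -> V6
  P2: V7 <- V8 <- V10 -> V5 -> V6
  P3: V7 <- V8 <- V10 -> V6
  P4: V7 <- V8 -> V5 <- V10 -> V6
  P5: V7 <- V8 -> V5 -> V6
  P6: V7 <- V8 -> V6
The empty set is not sufficient: P1 (V7 <- V1 -> V6) has no collider blocking it and no conditioned non-collider, so it is open.
Try {V1, V8}:
  P1: blocked at fork node V1 ∈ conditioning set.
  P2: blocked at chain node V8 ∈ conditioning set.
  P3: blocked at chain node V8 ∈ conditioning set.
  P4: blocked at fork node V8 ∈ conditioning set.
  P5: blocked at fork node V8 ∈ conditioning set.
  P6: blocked at fork node V8 ∈ conditioning set.
{V1, V8} contains no descendant of V7 and blocks every backdoor path.
Every element of {V1, V8} is needed (dropping V1 leaves P1 open; dropping V8 leaves P2 open), so no proper subset is valid.
Among all size-2 subsets of the eligible variables, only {V1, V8} blocks every backdoor path, so it is the unique smallest valid adjustment set.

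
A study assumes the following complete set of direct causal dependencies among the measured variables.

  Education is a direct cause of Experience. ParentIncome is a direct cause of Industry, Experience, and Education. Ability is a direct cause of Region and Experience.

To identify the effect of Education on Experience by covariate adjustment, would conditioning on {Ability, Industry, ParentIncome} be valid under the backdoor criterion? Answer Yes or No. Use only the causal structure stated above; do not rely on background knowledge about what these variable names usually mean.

Yes

Backdoor paths from Education to Experience (paths whose first edge points into Education):
  P1: Education <- ParentIncome -> Experience
Condition 1 (no descendant of Education in the set): holds — descendants of Education are {Experience}; none are in {Ability, Industry, ParentIncome}.
Condition 2 (every backdoor path blocked by {Ability, Industry, ParentIncome}):
  P1: blocked at fork node ParentIncome ∈ conditioning set.
{Ability, Industry, ParentIncome} satisfies the backdoor criterion.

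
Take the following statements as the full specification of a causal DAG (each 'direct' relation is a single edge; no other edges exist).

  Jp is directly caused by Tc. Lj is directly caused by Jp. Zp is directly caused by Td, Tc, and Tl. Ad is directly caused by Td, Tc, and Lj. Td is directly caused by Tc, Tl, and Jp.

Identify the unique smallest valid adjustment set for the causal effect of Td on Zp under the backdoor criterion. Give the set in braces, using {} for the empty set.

Variables eligible for adjustment (non-descendants of Td, excluding Td and Zp): {Jp, Lj, Tc, Tl}.
Backdoor paths from Td to Zp:
  P1: Td <- Tc -> Zp
  P2: Td <- Jp <- Tc -> Zp
  P3: Td <- Jp -> Lj -> Ad <- Tc -> Zp
  P4: Td <- Tl -> Zp
The empty set is not sufficient: P1 (Td <- Tc -> Zp) has no collider blocking it and no conditioned non-collider, so it is open.
Try {Tc, Tl}:
  P1: blocked at fork node Tc ∈ conditioning set.
  P2: blocked at fork node Tc ∈ conditioning set.
  P3: blocked at collider Ad (neither it nor any descendant is in the conditioning set).
  P4: blocked at fork node Tl ∈ conditioning set.
{Tc, Tl} contains no descendant of Td and blocks every backdoor path.
Every element of {Tc, Tl} is needed (dropping Tc leaves P1 open; dropping Tl leaves P4 open), so no proper subset is valid.
Among all size-2 subsets of the eligible variables, only {Tc, Tl} blocks every backdoor path, so it is the unique smallest valid adjustment set.

{Tc, Tl}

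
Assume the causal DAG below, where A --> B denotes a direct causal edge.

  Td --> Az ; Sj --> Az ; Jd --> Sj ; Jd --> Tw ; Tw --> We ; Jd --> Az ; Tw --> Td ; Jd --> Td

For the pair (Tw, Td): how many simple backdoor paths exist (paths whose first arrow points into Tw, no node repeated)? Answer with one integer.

3

A backdoor path from Tw to Td is any simple undirected path whose first edge points into Tw (i.e. leaves Tw via a parent).
Parents of Tw: {Jd}.
Enumerating:
  P1: Tw <- Jd -> Sj -> Az <- Td
  P2: Tw <- Jd -> Td
  P3: Tw <- Jd -> Az <- Td
That exhausts the simple backdoor paths. Count: 3.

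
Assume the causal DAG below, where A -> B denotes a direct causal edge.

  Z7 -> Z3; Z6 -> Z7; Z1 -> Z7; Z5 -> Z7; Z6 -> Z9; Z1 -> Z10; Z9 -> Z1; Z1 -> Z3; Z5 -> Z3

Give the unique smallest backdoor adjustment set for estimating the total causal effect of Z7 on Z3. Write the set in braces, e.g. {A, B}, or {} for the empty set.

Variables eligible for adjustment (non-descendants of Z7, excluding Z7 and Z3): {Z1, Z10, Z5, Z6, Z9}.
Backdoor paths from Z7 to Z3:
  P1: Z7 <- Z6 -> Z9 -> Z1 -> Z3
  P2: Z7 <- Z1 -> Z3
  P3: Z7 <- Z5 -> Z3
The empty set is not sufficient: P1 (Z7 <- Z6 -> Z9 -> Z1 -> Z3) has no collider blocking it and no conditioned non-collider, so it is open.
Try {Z1, Z5}:
  P1: blocked at chain node Z1 ∈ conditioning set.
  P2: blocked at fork node Z1 ∈ conditioning set.
  P3: blocked at fork node Z5 ∈ conditioning set.
{Z1, Z5} contains no descendant of Z7 and blocks every backdoor path.
Every element of {Z1, Z5} is needed (dropping Z1 leaves P1 open; dropping Z5 leaves P3 open), so no proper subset is valid.
Among all size-2 subsets of the eligible variables, only {Z1, Z5} blocks every backdoor path, so it is the unique smallest valid adjustment set.

{Z1, Z5}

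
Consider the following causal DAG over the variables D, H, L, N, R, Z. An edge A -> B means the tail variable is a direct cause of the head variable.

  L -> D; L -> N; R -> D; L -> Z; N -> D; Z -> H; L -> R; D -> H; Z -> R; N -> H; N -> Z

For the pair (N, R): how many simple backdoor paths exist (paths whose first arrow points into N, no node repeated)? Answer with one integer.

A backdoor path from N to R is any simple undirected path whose first edge points into N (i.e. leaves N via a parent).
Parents of N: {L}.
Enumerating:
  P1: N <- L -> Z -> R
  P2: N <- L -> Z -> H <- D <- R
  P3: N <- L -> R
  P4: N <- L -> D <- R
  P5: N <- L -> D -> H <- Z -> R
That exhausts the simple backdoor paths. Count: 5.

5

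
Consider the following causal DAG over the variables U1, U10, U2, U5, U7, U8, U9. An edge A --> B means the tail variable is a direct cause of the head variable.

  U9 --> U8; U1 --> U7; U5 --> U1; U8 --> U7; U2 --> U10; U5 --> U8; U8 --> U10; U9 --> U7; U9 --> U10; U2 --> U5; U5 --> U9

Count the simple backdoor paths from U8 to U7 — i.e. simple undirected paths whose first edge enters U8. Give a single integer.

6

A backdoor path from U8 to U7 is any simple undirected path whose first edge points into U8 (i.e. leaves U8 via a parent).
Parents of U8: {U5, U9}.
Enumerating:
  P1: U8 <- U5 <- U2 -> U10 <- U9 -> U7
  P2: U8 <- U5 -> U9 -> U7
  P3: U8 <- U5 -> U1 -> U7
  P4: U8 <- U9 <- U5 -> U1 -> U7
  P5: U8 <- U9 -> U7
  P6: U8 <- U9 -> U10 <- U2 -> U5 -> U1 -> U7
That exhausts the simple backdoor paths. Count: 6.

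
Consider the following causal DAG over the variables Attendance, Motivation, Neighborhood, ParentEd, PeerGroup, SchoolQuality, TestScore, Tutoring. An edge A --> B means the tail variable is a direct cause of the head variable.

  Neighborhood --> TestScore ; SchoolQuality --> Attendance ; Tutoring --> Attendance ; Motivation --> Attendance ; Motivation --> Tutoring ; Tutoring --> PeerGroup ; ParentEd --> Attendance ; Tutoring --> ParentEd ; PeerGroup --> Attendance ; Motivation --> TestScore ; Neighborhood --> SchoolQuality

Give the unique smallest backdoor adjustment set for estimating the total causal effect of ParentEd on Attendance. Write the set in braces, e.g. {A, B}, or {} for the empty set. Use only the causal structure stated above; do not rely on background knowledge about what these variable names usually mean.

Variables eligible for adjustment (non-descendants of ParentEd, excluding ParentEd and Attendance): {Motivation, Neighborhood, PeerGroup, SchoolQuality, TestScore, Tutoring}.
Backdoor paths from ParentEd to Attendance:
  P1: ParentEd <- Tutoring <- Motivation -> TestScore <- Neighborhood -> SchoolQuality -> Attendance
  P2: ParentEd <- Tutoring <- Motivation -> Attendance
  P3: ParentEd <- Tutoring -> PeerGroup -> Attendance
  P4: ParentEd <- Tutoring -> Attendance
The empty set is not sufficient: P2 (ParentEd <- Tutoring <- Motivation -> Attendance) has no collider blocking it and no conditioned non-collider, so it is open.
Try {Tutoring}:
  P1: blocked at chain node Tutoring ∈ conditioning set.
  P2: blocked at chain node Tutoring ∈ conditioning set.
  P3: blocked at fork node Tutoring ∈ conditioning set.
  P4: blocked at fork node Tutoring ∈ conditioning set.
{Tutoring} contains no descendant of ParentEd and blocks every backdoor path.
No other singleton works — e.g. {Motivation} leaves P3 open — so {Tutoring} is the unique smallest valid adjustment set.

{Tutoring}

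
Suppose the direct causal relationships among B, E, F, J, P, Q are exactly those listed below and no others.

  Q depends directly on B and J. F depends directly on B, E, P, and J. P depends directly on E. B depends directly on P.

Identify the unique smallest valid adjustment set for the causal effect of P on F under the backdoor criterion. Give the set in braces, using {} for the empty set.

Variables eligible for adjustment (non-descendants of P, excluding P and F): {E, J}.
Backdoor paths from P to F:
  P1: P <- E -> F
The empty set is not sufficient: P1 (P <- E -> F) has no collider blocking it and no conditioned non-collider, so it is open.
Try {E}:
  P1: blocked at fork node E ∈ conditioning set.
{E} contains no descendant of P and blocks every backdoor path.
No other singleton works — e.g. {J} leaves P1 open — so {E} is the unique smallest valid adjustment set.

{E}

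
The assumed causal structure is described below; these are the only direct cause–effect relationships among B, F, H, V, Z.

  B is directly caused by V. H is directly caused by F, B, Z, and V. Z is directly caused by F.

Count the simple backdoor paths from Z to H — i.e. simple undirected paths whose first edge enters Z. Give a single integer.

1

A backdoor path from Z to H is any simple undirected path whose first edge points into Z (i.e. leaves Z via a parent).
Parents of Z: {F}.
Enumerating:
  P1: Z <- F -> H
That exhausts the simple backdoor paths. Count: 1.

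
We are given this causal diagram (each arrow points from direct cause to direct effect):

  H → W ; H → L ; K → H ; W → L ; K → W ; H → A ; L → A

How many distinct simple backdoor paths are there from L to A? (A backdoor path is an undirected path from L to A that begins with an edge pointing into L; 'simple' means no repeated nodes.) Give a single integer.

A backdoor path from L to A is any simple undirected path whose first edge points into L (i.e. leaves L via a parent).
Parents of L: {H, W}.
Enumerating:
  P1: L <- H -> A
  P2: L <- W <- K -> H -> A
  P3: L <- W <- H -> A
That exhausts the simple backdoor paths. Count: 3.

3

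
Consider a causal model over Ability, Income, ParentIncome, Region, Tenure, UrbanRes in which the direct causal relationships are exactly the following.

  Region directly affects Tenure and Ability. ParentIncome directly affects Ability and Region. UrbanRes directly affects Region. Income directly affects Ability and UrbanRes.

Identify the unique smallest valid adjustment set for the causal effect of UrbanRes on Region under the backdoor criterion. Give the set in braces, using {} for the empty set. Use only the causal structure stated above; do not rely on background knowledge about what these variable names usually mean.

{}

Variables eligible for adjustment (non-descendants of UrbanRes, excluding UrbanRes and Region): {Income, ParentIncome}.
Backdoor paths from UrbanRes to Region:
  P1: UrbanRes <- Income -> Ability <- ParentIncome -> Region
  P2: UrbanRes <- Income -> Ability <- Region
Each backdoor path contains an unconditioned collider, so every path is already blocked with the empty conditioning set:
  P1: blocked at collider Ability (neither it nor any descendant is in the conditioning set).
  P2: blocked at collider Ability (neither it nor any descendant is in the conditioning set).
The empty set is therefore the unique smallest valid set.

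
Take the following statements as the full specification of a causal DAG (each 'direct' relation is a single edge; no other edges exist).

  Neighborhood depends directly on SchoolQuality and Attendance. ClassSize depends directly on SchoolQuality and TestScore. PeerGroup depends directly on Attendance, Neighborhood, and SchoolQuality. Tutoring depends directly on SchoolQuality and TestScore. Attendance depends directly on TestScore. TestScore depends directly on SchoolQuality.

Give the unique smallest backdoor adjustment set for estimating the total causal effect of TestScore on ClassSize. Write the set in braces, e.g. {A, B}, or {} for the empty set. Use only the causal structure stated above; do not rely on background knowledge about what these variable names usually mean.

{SchoolQuality}

Variables eligible for adjustment (non-descendants of TestScore, excluding TestScore and ClassSize): {SchoolQuality}.
Backdoor paths from TestScore to ClassSize:
  P1: TestScore <- SchoolQuality -> ClassSize
The empty set is not sufficient: P1 (TestScore <- SchoolQuality -> ClassSize) has no collider blocking it and no conditioned non-collider, so it is open.
Try {SchoolQuality}:
  P1: blocked at fork node SchoolQuality ∈ conditioning set.
{SchoolQuality} contains no descendant of TestScore and blocks every backdoor path.
{SchoolQuality} is the unique smallest valid adjustment set.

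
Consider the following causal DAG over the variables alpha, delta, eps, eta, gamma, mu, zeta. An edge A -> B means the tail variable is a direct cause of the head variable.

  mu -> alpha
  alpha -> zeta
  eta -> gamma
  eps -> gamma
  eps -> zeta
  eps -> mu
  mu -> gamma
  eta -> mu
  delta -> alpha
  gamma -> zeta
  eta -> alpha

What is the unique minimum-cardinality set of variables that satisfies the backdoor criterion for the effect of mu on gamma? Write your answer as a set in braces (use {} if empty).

{eps, eta}

Variables eligible for adjustment (non-descendants of mu, excluding mu and gamma): {delta, eps, eta}.
Backdoor paths from mu to gamma:
  P1: mu <- eta -> gamma
  P2: mu <- eta -> alpha -> zeta <- eps -> gamma
  P3: mu <- eta -> alpha -> zeta <- gamma
  P4: mu <- eps -> gamma
  P5: mu <- eps -> zeta <- gamma
  P6: mu <- eps -> zeta <- alpha <- eta -> gamma
The empty set is not sufficient: P1 (mu <- eta -> gamma) has no collider blocking it and no conditioned non-collider, so it is open.
Try {eps, eta}:
  P1: blocked at fork node eta ∈ conditioning set.
  P2: blocked at fork node eta ∈ conditioning set.
  P3: blocked at fork node eta ∈ conditioning set.
  P4: blocked at fork node eps ∈ conditioning set.
  P5: blocked at fork node eps ∈ conditioning set.
  P6: blocked at fork node eps ∈ conditioning set.
{eps, eta} contains no descendant of mu and blocks every backdoor path.
Every element of {eps, eta} is needed (dropping eps leaves P4 open; dropping eta leaves P1 open), so no proper subset is valid.
Among all size-2 subsets of the eligible variables, only {eps, eta} blocks every backdoor path, so it is the unique smallest valid adjustment set.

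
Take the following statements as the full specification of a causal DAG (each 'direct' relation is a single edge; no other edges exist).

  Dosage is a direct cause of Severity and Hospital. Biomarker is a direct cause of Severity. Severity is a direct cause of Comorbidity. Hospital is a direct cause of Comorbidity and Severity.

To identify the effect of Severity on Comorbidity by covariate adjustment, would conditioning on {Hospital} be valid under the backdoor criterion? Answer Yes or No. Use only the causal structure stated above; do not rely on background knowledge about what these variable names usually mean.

Backdoor paths from Severity to Comorbidity (paths whose first edge points into Severity):
  P1: Severity <- Dosage -> Hospital -> Comorbidity
  P2: Severity <- Hospital -> Comorbidity
Condition 1 (no descendant of Severity in the set): holds — descendants of Severity are {Comorbidity}; none are in {Hospital}.
Condition 2 (every backdoor path blocked by {Hospital}):
  P1: blocked at chain node Hospital ∈ conditioning set.
  P2: blocked at fork node Hospital ∈ conditioning set.
{Hospital} satisfies the backdoor criterion.

Yes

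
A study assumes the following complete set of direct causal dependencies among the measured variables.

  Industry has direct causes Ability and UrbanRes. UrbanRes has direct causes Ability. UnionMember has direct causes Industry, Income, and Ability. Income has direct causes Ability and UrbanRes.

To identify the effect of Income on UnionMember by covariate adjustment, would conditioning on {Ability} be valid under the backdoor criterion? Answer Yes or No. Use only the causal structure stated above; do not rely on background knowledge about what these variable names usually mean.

Backdoor paths from Income to UnionMember (paths whose first edge points into Income):
  P1: Income <- Ability -> UrbanRes -> Industry -> UnionMember
  P2: Income <- Ability -> Industry -> UnionMember
  P3: Income <- Ability -> UnionMember
  P4: Income <- UrbanRes <- Ability -> Industry -> UnionMember
  P5: Income <- UrbanRes <- Ability -> UnionMember
  P6: Income <- UrbanRes -> Industry <- Ability -> UnionMember
  P7: Income <- UrbanRes -> Industry -> UnionMember
Condition 1 (no descendant of Income in the set): holds — descendants of Income are {UnionMember}; none are in {Ability}.
Condition 2 (every backdoor path blocked by {Ability}):
  P1: blocked at fork node Ability ∈ conditioning set.
  P2: blocked at fork node Ability ∈ conditioning set.
  P3: blocked at fork node Ability ∈ conditioning set.
  P4: blocked at fork node Ability ∈ conditioning set.
  P5: blocked at fork node Ability ∈ conditioning set.
  P6: blocked at collider Industry (neither it nor any descendant is in the conditioning set).
  P7: open — no interior node is in the conditioning set.
{Ability} does not satisfy the backdoor criterion.

No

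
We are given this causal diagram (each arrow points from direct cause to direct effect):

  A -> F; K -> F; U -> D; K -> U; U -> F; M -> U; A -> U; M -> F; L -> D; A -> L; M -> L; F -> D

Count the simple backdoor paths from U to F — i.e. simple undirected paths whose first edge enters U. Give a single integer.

7

A backdoor path from U to F is any simple undirected path whose first edge points into U (i.e. leaves U via a parent).
Parents of U: {A, K, M}.
Enumerating:
  P1: U <- M -> L <- A -> F
  P2: U <- M -> L -> D <- F
  P3: U <- M -> F
  P4: U <- K -> F
  P5: U <- A -> L <- M -> F
  P6: U <- A -> L -> D <- F
  P7: U <- A -> F
That exhausts the simple backdoor paths. Count: 7.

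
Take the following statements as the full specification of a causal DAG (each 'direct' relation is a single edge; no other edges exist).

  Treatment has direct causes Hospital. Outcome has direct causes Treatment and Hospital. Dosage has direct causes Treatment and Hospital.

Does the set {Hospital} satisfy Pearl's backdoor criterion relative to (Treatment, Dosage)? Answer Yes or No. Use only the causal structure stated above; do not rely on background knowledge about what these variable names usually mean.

Yes

Backdoor paths from Treatment to Dosage (paths whose first edge points into Treatment):
  P1: Treatment <- Hospital -> Dosage
Condition 1 (no descendant of Treatment in the set): holds — descendants of Treatment are {Dosage, Outcome}; none are in {Hospital}.
Condition 2 (every backdoor path blocked by {Hospital}):
  P1: blocked at fork node Hospital ∈ conditioning set.
{Hospital} satisfies the backdoor criterion.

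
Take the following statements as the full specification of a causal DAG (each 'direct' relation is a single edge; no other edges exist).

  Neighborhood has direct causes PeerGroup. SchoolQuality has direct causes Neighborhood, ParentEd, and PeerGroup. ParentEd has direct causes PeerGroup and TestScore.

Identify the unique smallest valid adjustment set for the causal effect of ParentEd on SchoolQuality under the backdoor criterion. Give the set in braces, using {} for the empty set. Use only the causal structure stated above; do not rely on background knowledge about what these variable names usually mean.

Variables eligible for adjustment (non-descendants of ParentEd, excluding ParentEd and SchoolQuality): {Neighborhood, PeerGroup, TestScore}.
Backdoor paths from ParentEd to SchoolQuality:
  P1: ParentEd <- PeerGroup -> Neighborhood -> SchoolQuality
  P2: ParentEd <- PeerGroup -> SchoolQuality
The empty set is not sufficient: P1 (ParentEd <- PeerGroup -> Neighborhood -> SchoolQuality) has no collider blocking it and no conditioned non-collider, so it is open.
Try {PeerGroup}:
  P1: blocked at fork node PeerGroup ∈ conditioning set.
  P2: blocked at fork node PeerGroup ∈ conditioning set.
{PeerGroup} contains no descendant of ParentEd and blocks every backdoor path.
No other singleton works — e.g. {TestScore} leaves P1 open — so {PeerGroup} is the unique smallest valid adjustment set.

{PeerGroup}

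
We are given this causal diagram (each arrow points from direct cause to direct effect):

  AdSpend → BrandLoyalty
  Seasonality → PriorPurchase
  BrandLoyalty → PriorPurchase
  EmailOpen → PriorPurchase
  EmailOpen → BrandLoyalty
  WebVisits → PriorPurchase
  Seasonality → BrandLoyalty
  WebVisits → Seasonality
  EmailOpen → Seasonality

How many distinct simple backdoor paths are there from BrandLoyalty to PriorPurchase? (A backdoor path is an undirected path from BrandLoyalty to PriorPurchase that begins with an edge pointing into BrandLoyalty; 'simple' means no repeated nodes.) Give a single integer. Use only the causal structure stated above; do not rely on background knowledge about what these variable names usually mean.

A backdoor path from BrandLoyalty to PriorPurchase is any simple undirected path whose first edge points into BrandLoyalty (i.e. leaves BrandLoyalty via a parent).
Parents of BrandLoyalty: {AdSpend, EmailOpen, Seasonality}.
Enumerating:
  P1: BrandLoyalty <- EmailOpen -> Seasonality <- WebVisits -> PriorPurchase
  P2: BrandLoyalty <- EmailOpen -> Seasonality -> PriorPurchase
  P3: BrandLoyalty <- EmailOpen -> PriorPurchase
  P4: BrandLoyalty <- Seasonality <- WebVisits -> PriorPurchase
  P5: BrandLoyalty <- Seasonality <- EmailOpen -> PriorPurchase
  P6: BrandLoyalty <- Seasonality -> PriorPurchase
That exhausts the simple backdoor paths. Count: 6.

6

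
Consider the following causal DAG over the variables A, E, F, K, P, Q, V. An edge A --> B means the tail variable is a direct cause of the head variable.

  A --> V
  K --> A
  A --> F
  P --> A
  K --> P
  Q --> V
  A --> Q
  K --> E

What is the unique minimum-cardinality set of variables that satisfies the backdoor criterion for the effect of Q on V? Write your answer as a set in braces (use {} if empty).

Variables eligible for adjustment (non-descendants of Q, excluding Q and V): {A, E, F, K, P}.
Backdoor paths from Q to V:
  P1: Q <- A -> V
The empty set is not sufficient: P1 (Q <- A -> V) has no collider blocking it and no conditioned non-collider, so it is open.
Try {A}:
  P1: blocked at fork node A ∈ conditioning set.
{A} contains no descendant of Q and blocks every backdoor path.
No other singleton works — e.g. {K} leaves P1 open — so {A} is the unique smallest valid adjustment set.

{A}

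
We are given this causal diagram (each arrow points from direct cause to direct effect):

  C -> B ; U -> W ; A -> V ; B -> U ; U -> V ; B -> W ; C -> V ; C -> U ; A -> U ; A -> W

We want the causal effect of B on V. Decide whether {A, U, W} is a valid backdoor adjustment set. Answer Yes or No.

No

Backdoor paths from B to V (paths whose first edge points into B):
  P1: B <- C -> U <- A -> V
  P2: B <- C -> U -> W <- A -> V
  P3: B <- C -> U -> V
  P4: B <- C -> V
Condition 1 (no descendant of B in the set): FAILS — U and W are descendants of B.
Condition 2 (every backdoor path blocked by {A, U, W}):
  P1: blocked at fork node A ∈ conditioning set.
  P2: blocked at chain node U ∈ conditioning set.
  P3: blocked at chain node U ∈ conditioning set.
  P4: open — no interior node is in the conditioning set.
{A, U, W} does not satisfy the backdoor criterion.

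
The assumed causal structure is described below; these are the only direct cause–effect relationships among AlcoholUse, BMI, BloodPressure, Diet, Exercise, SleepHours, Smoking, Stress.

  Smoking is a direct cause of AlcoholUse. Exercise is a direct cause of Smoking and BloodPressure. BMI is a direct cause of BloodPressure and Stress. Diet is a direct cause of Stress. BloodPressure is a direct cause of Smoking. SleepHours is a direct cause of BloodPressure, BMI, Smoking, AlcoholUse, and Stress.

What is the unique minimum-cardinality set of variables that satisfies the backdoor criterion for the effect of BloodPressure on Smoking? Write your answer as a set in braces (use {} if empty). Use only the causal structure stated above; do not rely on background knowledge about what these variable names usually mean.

{Exercise, SleepHours}

Variables eligible for adjustment (non-descendants of BloodPressure, excluding BloodPressure and Smoking): {BMI, Diet, Exercise, SleepHours, Stress}.
Backdoor paths from BloodPressure to Smoking:
  P1: BloodPressure <- SleepHours -> Smoking
  P2: BloodPressure <- SleepHours -> AlcoholUse <- Smoking
  P3: BloodPressure <- Exercise -> Smoking
  P4: BloodPressure <- BMI <- SleepHours -> Smoking
  P5: BloodPressure <- BMI <- SleepHours -> AlcoholUse <- Smoking
  P6: BloodPressure <- BMI -> Stress <- SleepHours -> Smoking
  P7: BloodPressure <- BMI -> Stress <- SleepHours -> AlcoholUse <- Smoking
The empty set is not sufficient: P1 (BloodPressure <- SleepHours -> Smoking) has no collider blocking it and no conditioned non-collider, so it is open.
Try {Exercise, SleepHours}:
  P1: blocked at fork node SleepHours ∈ conditioning set.
  P2: blocked at fork node SleepHours ∈ conditioning set.
  P3: blocked at fork node Exercise ∈ conditioning set.
  P4: blocked at fork node SleepHours ∈ conditioning set.
  P5: blocked at fork node SleepHours ∈ conditioning set.
  P6: blocked at collider Stress (neither it nor any descendant is in the conditioning set).
  P7: blocked at collider Stress (neither it nor any descendant is in the conditioning set).
{Exercise, SleepHours} contains no descendant of BloodPressure and blocks every backdoor path.
Every element of {Exercise, SleepHours} is needed (dropping Exercise leaves P3 open; dropping SleepHours leaves P1 open), so no proper subset is valid.
Among all size-2 subsets of the eligible variables, only {Exercise, SleepHours} blocks every backdoor path, so it is the unique smallest valid adjustment set.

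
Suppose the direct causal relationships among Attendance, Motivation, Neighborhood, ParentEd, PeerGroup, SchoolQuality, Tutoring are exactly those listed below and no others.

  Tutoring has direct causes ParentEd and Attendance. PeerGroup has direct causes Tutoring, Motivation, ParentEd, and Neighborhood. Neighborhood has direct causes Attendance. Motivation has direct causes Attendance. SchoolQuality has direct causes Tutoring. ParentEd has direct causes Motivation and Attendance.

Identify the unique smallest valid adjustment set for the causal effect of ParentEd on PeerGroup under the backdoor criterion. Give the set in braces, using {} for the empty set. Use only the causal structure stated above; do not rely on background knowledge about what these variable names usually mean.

{Attendance, Motivation}

Variables eligible for adjustment (non-descendants of ParentEd, excluding ParentEd and PeerGroup): {Attendance, Motivation, Neighborhood}.
Backdoor paths from ParentEd to PeerGroup:
  P1: ParentEd <- Attendance -> Motivation -> PeerGroup
  P2: ParentEd <- Attendance -> Neighborhood -> PeerGroup
  P3: ParentEd <- Attendance -> Tutoring -> PeerGroup
  P4: ParentEd <- Motivation <- Attendance -> Neighborhood -> PeerGroup
  P5: ParentEd <- Motivation <- Attendance -> Tutoring -> PeerGroup
  P6: ParentEd <- Motivation -> PeerGroup
The empty set is not sufficient: P1 (ParentEd <- Attendance -> Motivation -> PeerGroup) has no collider blocking it and no conditioned non-collider, so it is open.
Try {Attendance, Motivation}:
  P1: blocked at fork node Attendance ∈ conditioning set.
  P2: blocked at fork node Attendance ∈ conditioning set.
  P3: blocked at fork node Attendance ∈ conditioning set.
  P4: blocked at chain node Motivation ∈ conditioning set.
  P5: blocked at chain node Motivation ∈ conditioning set.
  P6: blocked at fork node Motivation ∈ conditioning set.
{Attendance, Motivation} contains no descendant of ParentEd and blocks every backdoor path.
Every element of {Attendance, Motivation} is needed (dropping Attendance leaves P2 open; dropping Motivation leaves P6 open), so no proper subset is valid.
Among all size-2 subsets of the eligible variables, only {Attendance, Motivation} blocks every backdoor path, so it is the unique smallest valid adjustment set.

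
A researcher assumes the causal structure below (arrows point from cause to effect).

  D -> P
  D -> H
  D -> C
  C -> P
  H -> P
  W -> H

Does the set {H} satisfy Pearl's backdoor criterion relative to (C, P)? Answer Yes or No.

No

Backdoor paths from C to P (paths whose first edge points into C):
  P1: C <- D -> H -> P
  P2: C <- D -> P
Condition 1 (no descendant of C in the set): holds — descendants of C are {P}; none are in {H}.
Condition 2 (every backdoor path blocked by {H}):
  P1: blocked at chain node H ∈ conditioning set.
  P2: open — no interior node is in the conditioning set.
{H} does not satisfy the backdoor criterion.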